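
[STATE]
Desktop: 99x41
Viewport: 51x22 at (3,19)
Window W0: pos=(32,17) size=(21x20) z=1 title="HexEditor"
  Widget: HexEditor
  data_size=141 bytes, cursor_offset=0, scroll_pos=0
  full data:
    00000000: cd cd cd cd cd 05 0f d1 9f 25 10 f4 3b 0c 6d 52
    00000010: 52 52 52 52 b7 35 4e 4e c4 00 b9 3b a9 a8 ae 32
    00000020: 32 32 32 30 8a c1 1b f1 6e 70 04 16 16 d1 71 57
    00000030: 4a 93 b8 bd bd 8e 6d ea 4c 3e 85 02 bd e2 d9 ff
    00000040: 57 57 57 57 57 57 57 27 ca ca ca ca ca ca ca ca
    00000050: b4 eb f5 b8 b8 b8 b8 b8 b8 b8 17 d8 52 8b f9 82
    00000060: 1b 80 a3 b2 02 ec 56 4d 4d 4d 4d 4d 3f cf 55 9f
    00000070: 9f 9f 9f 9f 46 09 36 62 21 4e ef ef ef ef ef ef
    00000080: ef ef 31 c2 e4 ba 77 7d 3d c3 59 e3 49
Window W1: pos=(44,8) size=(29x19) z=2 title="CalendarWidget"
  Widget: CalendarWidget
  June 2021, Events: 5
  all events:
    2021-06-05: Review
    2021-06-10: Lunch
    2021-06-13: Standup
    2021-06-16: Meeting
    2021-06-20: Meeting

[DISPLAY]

                             ┠───────────┃         
                             ┃00000000  C┃         
                             ┃00000010  5┃         
                             ┃00000020  3┃         
                             ┃00000030  4┃         
                             ┃00000040  5┃         
                             ┃00000050  b┃         
                             ┃00000060  1┗━━━━━━━━━
                             ┃00000070  9f 9f 9f ┃ 
                             ┃00000080  ef ef 31 ┃ 
                             ┃                   ┃ 
                             ┃                   ┃ 
                             ┃                   ┃ 
                             ┃                   ┃ 
                             ┃                   ┃ 
                             ┃                   ┃ 
                             ┃                   ┃ 
                             ┗━━━━━━━━━━━━━━━━━━━┛ 
                                                   
                                                   
                                                   
                                                   


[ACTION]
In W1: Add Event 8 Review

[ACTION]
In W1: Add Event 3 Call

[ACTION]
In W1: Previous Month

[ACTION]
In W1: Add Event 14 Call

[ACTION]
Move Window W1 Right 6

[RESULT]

                             ┠─────────────────┃   
                             ┃00000000  CD cd c┃   
                             ┃00000010  52 52 5┃   
                             ┃00000020  32 32 3┃   
                             ┃00000030  4a 93 b┃   
                             ┃00000040  57 57 5┃   
                             ┃00000050  b4 eb f┃   
                             ┃00000060  1b 80 a┗━━━
                             ┃00000070  9f 9f 9f ┃ 
                             ┃00000080  ef ef 31 ┃ 
                             ┃                   ┃ 
                             ┃                   ┃ 
                             ┃                   ┃ 
                             ┃                   ┃ 
                             ┃                   ┃ 
                             ┃                   ┃ 
                             ┃                   ┃ 
                             ┗━━━━━━━━━━━━━━━━━━━┛ 
                                                   
                                                   
                                                   
                                                   


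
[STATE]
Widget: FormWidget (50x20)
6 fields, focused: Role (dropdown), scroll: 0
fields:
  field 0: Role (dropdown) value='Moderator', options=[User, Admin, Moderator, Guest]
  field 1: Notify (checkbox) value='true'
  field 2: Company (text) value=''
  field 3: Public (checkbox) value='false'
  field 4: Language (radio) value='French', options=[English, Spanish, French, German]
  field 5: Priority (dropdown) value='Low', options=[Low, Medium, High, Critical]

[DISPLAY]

> Role:       [Moderator                        ▼]
  Notify:     [x]                                 
  Company:    [                                  ]
  Public:     [ ]                                 
  Language:   ( ) English  ( ) Spanish  (●) French
  Priority:   [Low                              ▼]
                                                  
                                                  
                                                  
                                                  
                                                  
                                                  
                                                  
                                                  
                                                  
                                                  
                                                  
                                                  
                                                  
                                                  


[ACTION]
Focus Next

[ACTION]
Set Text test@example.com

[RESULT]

  Role:       [Moderator                        ▼]
> Notify:     [x]                                 
  Company:    [                                  ]
  Public:     [ ]                                 
  Language:   ( ) English  ( ) Spanish  (●) French
  Priority:   [Low                              ▼]
                                                  
                                                  
                                                  
                                                  
                                                  
                                                  
                                                  
                                                  
                                                  
                                                  
                                                  
                                                  
                                                  
                                                  


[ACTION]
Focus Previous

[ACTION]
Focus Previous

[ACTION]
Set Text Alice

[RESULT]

  Role:       [Moderator                        ▼]
  Notify:     [x]                                 
  Company:    [                                  ]
  Public:     [ ]                                 
  Language:   ( ) English  ( ) Spanish  (●) French
> Priority:   [Low                              ▼]
                                                  
                                                  
                                                  
                                                  
                                                  
                                                  
                                                  
                                                  
                                                  
                                                  
                                                  
                                                  
                                                  
                                                  


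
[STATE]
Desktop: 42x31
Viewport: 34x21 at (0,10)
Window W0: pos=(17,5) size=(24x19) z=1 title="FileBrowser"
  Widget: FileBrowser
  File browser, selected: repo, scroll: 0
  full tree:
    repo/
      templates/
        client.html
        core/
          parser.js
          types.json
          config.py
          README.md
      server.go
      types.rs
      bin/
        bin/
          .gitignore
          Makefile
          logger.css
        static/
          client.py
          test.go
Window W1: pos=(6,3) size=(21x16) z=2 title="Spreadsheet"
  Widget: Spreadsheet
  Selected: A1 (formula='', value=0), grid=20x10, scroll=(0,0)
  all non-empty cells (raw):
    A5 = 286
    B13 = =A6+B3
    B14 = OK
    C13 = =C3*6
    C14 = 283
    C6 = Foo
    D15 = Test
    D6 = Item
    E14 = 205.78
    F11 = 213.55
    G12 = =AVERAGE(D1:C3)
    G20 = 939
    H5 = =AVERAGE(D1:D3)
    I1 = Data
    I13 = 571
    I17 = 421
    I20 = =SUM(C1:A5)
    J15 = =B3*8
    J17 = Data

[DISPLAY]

      ┃  2        0       ┃r.go   
      ┃  3        0       ┃.rs    
      ┃  4        0       ┃in/    
      ┃  5      286       ┃       
      ┃  6        0       ┃       
      ┃  7        0       ┃       
      ┃  8        0       ┃       
      ┃  9        0       ┃       
      ┗━━━━━━━━━━━━━━━━━━━┛       
                 ┃                
                 ┃                
                 ┃                
                 ┃                
                 ┗━━━━━━━━━━━━━━━━
                                  
                                  
                                  
                                  
                                  
                                  
                                  


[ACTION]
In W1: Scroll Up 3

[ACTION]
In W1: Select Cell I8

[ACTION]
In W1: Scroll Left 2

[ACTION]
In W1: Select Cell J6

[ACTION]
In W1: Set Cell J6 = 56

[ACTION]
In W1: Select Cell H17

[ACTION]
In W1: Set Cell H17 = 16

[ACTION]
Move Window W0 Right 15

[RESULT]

      ┃  2        0       ┃er.go  
      ┃  3        0       ┃s.rs   
      ┃  4        0       ┃bin/   
      ┃  5      286       ┃       
      ┃  6        0       ┃       
      ┃  7        0       ┃       
      ┃  8        0       ┃       
      ┃  9        0       ┃       
      ┗━━━━━━━━━━━━━━━━━━━┛       
                  ┃               
                  ┃               
                  ┃               
                  ┃               
                  ┗━━━━━━━━━━━━━━━
                                  
                                  
                                  
                                  
                                  
                                  
                                  


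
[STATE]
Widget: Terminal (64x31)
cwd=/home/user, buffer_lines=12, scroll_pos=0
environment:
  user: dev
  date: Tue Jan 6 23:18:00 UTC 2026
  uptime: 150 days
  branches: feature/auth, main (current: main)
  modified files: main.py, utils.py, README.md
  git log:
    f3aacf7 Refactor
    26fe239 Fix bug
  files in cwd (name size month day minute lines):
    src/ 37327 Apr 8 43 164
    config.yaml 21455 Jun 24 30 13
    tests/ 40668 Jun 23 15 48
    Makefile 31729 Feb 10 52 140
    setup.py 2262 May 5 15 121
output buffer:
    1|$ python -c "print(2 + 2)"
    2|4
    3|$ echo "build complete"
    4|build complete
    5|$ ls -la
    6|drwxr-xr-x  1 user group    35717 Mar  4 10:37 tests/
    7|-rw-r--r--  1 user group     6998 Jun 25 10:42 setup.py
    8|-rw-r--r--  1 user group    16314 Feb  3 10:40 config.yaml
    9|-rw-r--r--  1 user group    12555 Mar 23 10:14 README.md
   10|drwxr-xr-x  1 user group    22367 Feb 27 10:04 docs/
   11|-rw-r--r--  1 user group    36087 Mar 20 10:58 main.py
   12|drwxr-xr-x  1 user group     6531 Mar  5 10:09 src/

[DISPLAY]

$ python -c "print(2 + 2)"                                      
4                                                               
$ echo "build complete"                                         
build complete                                                  
$ ls -la                                                        
drwxr-xr-x  1 user group    35717 Mar  4 10:37 tests/           
-rw-r--r--  1 user group     6998 Jun 25 10:42 setup.py         
-rw-r--r--  1 user group    16314 Feb  3 10:40 config.yaml      
-rw-r--r--  1 user group    12555 Mar 23 10:14 README.md        
drwxr-xr-x  1 user group    22367 Feb 27 10:04 docs/            
-rw-r--r--  1 user group    36087 Mar 20 10:58 main.py          
drwxr-xr-x  1 user group     6531 Mar  5 10:09 src/             
$ █                                                             
                                                                
                                                                
                                                                
                                                                
                                                                
                                                                
                                                                
                                                                
                                                                
                                                                
                                                                
                                                                
                                                                
                                                                
                                                                
                                                                
                                                                
                                                                


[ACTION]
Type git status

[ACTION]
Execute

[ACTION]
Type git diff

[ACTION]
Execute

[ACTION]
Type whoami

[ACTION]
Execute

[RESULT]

$ python -c "print(2 + 2)"                                      
4                                                               
$ echo "build complete"                                         
build complete                                                  
$ ls -la                                                        
drwxr-xr-x  1 user group    35717 Mar  4 10:37 tests/           
-rw-r--r--  1 user group     6998 Jun 25 10:42 setup.py         
-rw-r--r--  1 user group    16314 Feb  3 10:40 config.yaml      
-rw-r--r--  1 user group    12555 Mar 23 10:14 README.md        
drwxr-xr-x  1 user group    22367 Feb 27 10:04 docs/            
-rw-r--r--  1 user group    36087 Mar 20 10:58 main.py          
drwxr-xr-x  1 user group     6531 Mar  5 10:09 src/             
$ git status                                                    
On branch main                                                  
Changes not staged for commit:                                  
                                                                
        modified:   main.py                                     
        modified:   utils.py                                    
        modified:   README.md                                   
$ git diff                                                      
diff --git a/main.py b/main.py                                  
--- a/main.py                                                   
+++ b/main.py                                                   
@@ -1,3 +1,4 @@                                                 
+# updated                                                      
 import sys                                                     
$ whoami                                                        
dev                                                             
$ █                                                             
                                                                
                                                                


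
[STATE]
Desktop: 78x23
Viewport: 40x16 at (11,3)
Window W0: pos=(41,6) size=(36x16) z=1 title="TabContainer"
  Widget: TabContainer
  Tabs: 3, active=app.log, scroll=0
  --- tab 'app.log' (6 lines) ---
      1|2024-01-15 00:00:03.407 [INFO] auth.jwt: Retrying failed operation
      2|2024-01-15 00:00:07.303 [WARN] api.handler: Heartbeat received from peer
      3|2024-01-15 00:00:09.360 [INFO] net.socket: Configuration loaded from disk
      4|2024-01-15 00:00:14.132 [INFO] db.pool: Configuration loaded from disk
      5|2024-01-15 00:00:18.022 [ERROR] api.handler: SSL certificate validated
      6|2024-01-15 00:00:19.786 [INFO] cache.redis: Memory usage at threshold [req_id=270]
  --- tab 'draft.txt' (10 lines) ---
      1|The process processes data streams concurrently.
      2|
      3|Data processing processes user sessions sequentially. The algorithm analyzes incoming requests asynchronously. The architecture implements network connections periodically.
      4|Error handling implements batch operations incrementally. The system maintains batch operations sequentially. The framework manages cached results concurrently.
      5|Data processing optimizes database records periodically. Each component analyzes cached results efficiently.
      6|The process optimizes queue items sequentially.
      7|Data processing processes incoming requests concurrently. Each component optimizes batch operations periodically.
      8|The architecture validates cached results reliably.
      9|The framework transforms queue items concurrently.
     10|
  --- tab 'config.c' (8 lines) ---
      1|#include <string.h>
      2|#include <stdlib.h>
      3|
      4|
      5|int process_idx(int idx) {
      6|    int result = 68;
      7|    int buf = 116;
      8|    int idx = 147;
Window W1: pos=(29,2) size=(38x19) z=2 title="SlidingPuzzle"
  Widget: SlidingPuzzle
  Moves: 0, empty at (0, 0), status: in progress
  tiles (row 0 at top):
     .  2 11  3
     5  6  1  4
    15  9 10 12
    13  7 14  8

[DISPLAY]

                  ┃ SlidingPuzzle       
                  ┠─────────────────────
                  ┃┌────┬────┬────┬────┐
                  ┃│    │  2 │ 11 │  3 │
                  ┃├────┼────┼────┼────┤
                  ┃│  5 │  6 │  1 │  4 │
                  ┃├────┼────┼────┼────┤
                  ┃│ 15 │  9 │ 10 │ 12 │
                  ┃├────┼────┼────┼────┤
                  ┃│ 13 │  7 │ 14 │  8 │
                  ┃└────┴────┴────┴────┘
                  ┃Moves: 0             
                  ┃                     
                  ┃                     
                  ┃                     
                  ┃                     


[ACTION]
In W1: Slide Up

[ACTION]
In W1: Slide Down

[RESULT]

                  ┃ SlidingPuzzle       
                  ┠─────────────────────
                  ┃┌────┬────┬────┬────┐
                  ┃│    │  2 │ 11 │  3 │
                  ┃├────┼────┼────┼────┤
                  ┃│  5 │  6 │  1 │  4 │
                  ┃├────┼────┼────┼────┤
                  ┃│ 15 │  9 │ 10 │ 12 │
                  ┃├────┼────┼────┼────┤
                  ┃│ 13 │  7 │ 14 │  8 │
                  ┃└────┴────┴────┴────┘
                  ┃Moves: 2             
                  ┃                     
                  ┃                     
                  ┃                     
                  ┃                     


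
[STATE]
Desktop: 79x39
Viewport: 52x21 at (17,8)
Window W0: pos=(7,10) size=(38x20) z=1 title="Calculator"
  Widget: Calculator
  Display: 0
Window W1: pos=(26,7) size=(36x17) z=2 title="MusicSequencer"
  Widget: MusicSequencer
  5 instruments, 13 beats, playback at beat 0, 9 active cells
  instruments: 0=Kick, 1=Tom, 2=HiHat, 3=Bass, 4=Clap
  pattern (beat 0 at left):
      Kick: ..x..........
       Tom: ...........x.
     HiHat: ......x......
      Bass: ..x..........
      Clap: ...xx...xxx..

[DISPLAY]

         ┃ MusicSequencer                   ┃       
         ┠──────────────────────────────────┨       
━━━━━━━━━┃      ▼123456789012               ┃       
or       ┃  Kick··█··········               ┃       
─────────┃   Tom···········█·               ┃       
         ┃ HiHat······█······               ┃       
───┬───┐ ┃  Bass··█··········               ┃       
 9 │ ÷ │ ┃  Clap···██···███··               ┃       
───┼───┤ ┃                                  ┃       
 6 │ × │ ┃                                  ┃       
───┼───┤ ┃                                  ┃       
 3 │ - │ ┃                                  ┃       
───┼───┤ ┃                                  ┃       
 = │ + │ ┃                                  ┃       
───┼───┤ ┃                                  ┃       
 MR│ M+│ ┗━━━━━━━━━━━━━━━━━━━━━━━━━━━━━━━━━━┛       
───┴───┘                   ┃                        
                           ┃                        
                           ┃                        
                           ┃                        
                           ┃                        


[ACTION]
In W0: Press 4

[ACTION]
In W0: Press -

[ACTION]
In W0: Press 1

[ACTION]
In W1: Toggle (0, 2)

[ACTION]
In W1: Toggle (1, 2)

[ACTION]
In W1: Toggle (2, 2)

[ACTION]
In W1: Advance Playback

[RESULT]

         ┃ MusicSequencer                   ┃       
         ┠──────────────────────────────────┨       
━━━━━━━━━┃      0▼23456789012               ┃       
or       ┃  Kick·············               ┃       
─────────┃   Tom··█········█·               ┃       
         ┃ HiHat··█···█······               ┃       
───┬───┐ ┃  Bass··█··········               ┃       
 9 │ ÷ │ ┃  Clap···██···███··               ┃       
───┼───┤ ┃                                  ┃       
 6 │ × │ ┃                                  ┃       
───┼───┤ ┃                                  ┃       
 3 │ - │ ┃                                  ┃       
───┼───┤ ┃                                  ┃       
 = │ + │ ┃                                  ┃       
───┼───┤ ┃                                  ┃       
 MR│ M+│ ┗━━━━━━━━━━━━━━━━━━━━━━━━━━━━━━━━━━┛       
───┴───┘                   ┃                        
                           ┃                        
                           ┃                        
                           ┃                        
                           ┃                        


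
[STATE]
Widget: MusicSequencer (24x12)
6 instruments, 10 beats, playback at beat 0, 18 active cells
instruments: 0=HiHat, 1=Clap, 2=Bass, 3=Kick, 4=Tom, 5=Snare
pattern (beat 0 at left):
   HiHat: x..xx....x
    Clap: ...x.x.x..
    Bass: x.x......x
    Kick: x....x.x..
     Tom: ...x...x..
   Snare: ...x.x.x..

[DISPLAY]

      ▼123456789        
 HiHat█··██····█        
  Clap···█·█·█··        
  Bass█·█······█        
  Kick█····█·█··        
   Tom···█···█··        
 Snare···█·█·█··        
                        
                        
                        
                        
                        


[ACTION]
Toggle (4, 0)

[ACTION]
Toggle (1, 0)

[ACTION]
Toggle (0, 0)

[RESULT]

      ▼123456789        
 HiHat···██····█        
  Clap█··█·█·█··        
  Bass█·█······█        
  Kick█····█·█··        
   Tom█··█···█··        
 Snare···█·█·█··        
                        
                        
                        
                        
                        


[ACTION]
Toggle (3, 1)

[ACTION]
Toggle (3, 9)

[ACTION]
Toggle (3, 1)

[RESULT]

      ▼123456789        
 HiHat···██····█        
  Clap█··█·█·█··        
  Bass█·█······█        
  Kick█····█·█·█        
   Tom█··█···█··        
 Snare···█·█·█··        
                        
                        
                        
                        
                        


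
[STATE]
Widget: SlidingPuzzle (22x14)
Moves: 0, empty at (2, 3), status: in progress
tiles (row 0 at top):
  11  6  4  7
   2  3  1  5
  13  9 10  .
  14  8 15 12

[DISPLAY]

┌────┬────┬────┬────┐ 
│ 11 │  6 │  4 │  7 │ 
├────┼────┼────┼────┤ 
│  2 │  3 │  1 │  5 │ 
├────┼────┼────┼────┤ 
│ 13 │  9 │ 10 │    │ 
├────┼────┼────┼────┤ 
│ 14 │  8 │ 15 │ 12 │ 
└────┴────┴────┴────┘ 
Moves: 0              
                      
                      
                      
                      


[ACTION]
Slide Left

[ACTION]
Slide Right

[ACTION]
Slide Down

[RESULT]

┌────┬────┬────┬────┐ 
│ 11 │  6 │  4 │  7 │ 
├────┼────┼────┼────┤ 
│  2 │  3 │    │  5 │ 
├────┼────┼────┼────┤ 
│ 13 │  9 │  1 │ 10 │ 
├────┼────┼────┼────┤ 
│ 14 │  8 │ 15 │ 12 │ 
└────┴────┴────┴────┘ 
Moves: 2              
                      
                      
                      
                      


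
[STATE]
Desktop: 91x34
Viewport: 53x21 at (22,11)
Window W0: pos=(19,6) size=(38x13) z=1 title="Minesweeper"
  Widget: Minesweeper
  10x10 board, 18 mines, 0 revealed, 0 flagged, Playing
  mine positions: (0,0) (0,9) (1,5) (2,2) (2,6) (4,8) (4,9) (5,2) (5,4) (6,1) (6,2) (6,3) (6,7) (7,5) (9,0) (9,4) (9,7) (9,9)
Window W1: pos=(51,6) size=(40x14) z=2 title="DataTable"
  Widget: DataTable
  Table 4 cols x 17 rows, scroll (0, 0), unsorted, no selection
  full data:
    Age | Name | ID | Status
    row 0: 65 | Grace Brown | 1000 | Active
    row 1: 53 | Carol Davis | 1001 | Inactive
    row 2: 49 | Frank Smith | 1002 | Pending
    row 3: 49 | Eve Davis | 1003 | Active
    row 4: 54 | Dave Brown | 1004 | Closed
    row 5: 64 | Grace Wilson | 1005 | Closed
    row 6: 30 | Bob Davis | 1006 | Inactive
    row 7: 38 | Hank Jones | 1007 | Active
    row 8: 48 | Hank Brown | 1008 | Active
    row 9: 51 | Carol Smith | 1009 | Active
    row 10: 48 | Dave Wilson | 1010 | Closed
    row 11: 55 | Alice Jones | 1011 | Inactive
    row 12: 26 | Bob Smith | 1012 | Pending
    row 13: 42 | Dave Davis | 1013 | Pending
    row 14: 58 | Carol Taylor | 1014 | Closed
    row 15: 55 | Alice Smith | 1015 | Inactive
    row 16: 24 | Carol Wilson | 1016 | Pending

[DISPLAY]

■■■■■■■■                     ┃65 │Grace Brown │1000│A
■■■■■■■■                     ┃53 │Carol Davis │1001│I
■■■■■■■■                     ┃49 │Frank Smith │1002│P
■■■■■■■■                     ┃49 │Eve Davis   │1003│A
■■■■■■■■                     ┃54 │Dave Brown  │1004│C
■■■■■■■■                     ┃64 │Grace Wilson│1005│C
■■■■■■■■                     ┃30 │Bob Davis   │1006│I
━━━━━━━━━━━━━━━━━━━━━━━━━━━━━┃38 │Hank Jones  │1007│A
                             ┗━━━━━━━━━━━━━━━━━━━━━━━
                                                     
                                                     
                                                     
                                                     
                                                     
                                                     
                                                     
                                                     
                                                     
                                                     
                                                     
                                                     


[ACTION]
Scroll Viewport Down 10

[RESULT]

■■■■■■■■                     ┃49 │Frank Smith │1002│P
■■■■■■■■                     ┃49 │Eve Davis   │1003│A
■■■■■■■■                     ┃54 │Dave Brown  │1004│C
■■■■■■■■                     ┃64 │Grace Wilson│1005│C
■■■■■■■■                     ┃30 │Bob Davis   │1006│I
━━━━━━━━━━━━━━━━━━━━━━━━━━━━━┃38 │Hank Jones  │1007│A
                             ┗━━━━━━━━━━━━━━━━━━━━━━━
                                                     
                                                     
                                                     
                                                     
                                                     
                                                     
                                                     
                                                     
                                                     
                                                     
                                                     
                                                     
                                                     
                                                     


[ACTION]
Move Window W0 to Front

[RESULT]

■■■■■■■■                          ┃rank Smith │1002│P
■■■■■■■■                          ┃ve Davis   │1003│A
■■■■■■■■                          ┃ave Brown  │1004│C
■■■■■■■■                          ┃race Wilson│1005│C
■■■■■■■■                          ┃ob Davis   │1006│I
━━━━━━━━━━━━━━━━━━━━━━━━━━━━━━━━━━┛ank Jones  │1007│A
                             ┗━━━━━━━━━━━━━━━━━━━━━━━
                                                     
                                                     
                                                     
                                                     
                                                     
                                                     
                                                     
                                                     
                                                     
                                                     
                                                     
                                                     
                                                     
                                                     


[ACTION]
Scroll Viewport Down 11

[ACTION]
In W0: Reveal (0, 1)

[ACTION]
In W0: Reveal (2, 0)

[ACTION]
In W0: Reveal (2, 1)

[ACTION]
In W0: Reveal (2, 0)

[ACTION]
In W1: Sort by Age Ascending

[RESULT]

■■■■■■■■                          ┃ob Davis   │1006│I
■■■■■■■■                          ┃ank Jones  │1007│A
■■■■■■■■                          ┃ave Davis  │1013│P
■■■■■■■■                          ┃ank Brown  │1008│A
■■■■■■■■                          ┃ave Wilson │1010│C
━━━━━━━━━━━━━━━━━━━━━━━━━━━━━━━━━━┛rank Smith │1002│P
                             ┗━━━━━━━━━━━━━━━━━━━━━━━
                                                     
                                                     
                                                     
                                                     
                                                     
                                                     
                                                     
                                                     
                                                     
                                                     
                                                     
                                                     
                                                     
                                                     


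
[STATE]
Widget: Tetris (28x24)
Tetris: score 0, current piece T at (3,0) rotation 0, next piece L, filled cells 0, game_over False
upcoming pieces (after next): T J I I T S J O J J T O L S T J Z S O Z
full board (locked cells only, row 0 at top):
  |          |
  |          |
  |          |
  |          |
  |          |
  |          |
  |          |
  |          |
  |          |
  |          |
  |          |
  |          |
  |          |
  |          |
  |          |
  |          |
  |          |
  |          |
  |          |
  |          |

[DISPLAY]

    ▒     │Next:            
   ▒▒▒    │  ▒              
          │▒▒▒              
          │                 
          │                 
          │                 
          │Score:           
          │0                
          │                 
          │                 
          │                 
          │                 
          │                 
          │                 
          │                 
          │                 
          │                 
          │                 
          │                 
          │                 
          │                 
          │                 
          │                 
          │                 


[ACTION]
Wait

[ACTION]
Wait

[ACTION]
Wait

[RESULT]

          │Next:            
          │  ▒              
          │▒▒▒              
    ▒     │                 
   ▒▒▒    │                 
          │                 
          │Score:           
          │0                
          │                 
          │                 
          │                 
          │                 
          │                 
          │                 
          │                 
          │                 
          │                 
          │                 
          │                 
          │                 
          │                 
          │                 
          │                 
          │                 


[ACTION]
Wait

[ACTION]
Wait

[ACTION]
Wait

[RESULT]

          │Next:            
          │  ▒              
          │▒▒▒              
          │                 
          │                 
          │                 
    ▒     │Score:           
   ▒▒▒    │0                
          │                 
          │                 
          │                 
          │                 
          │                 
          │                 
          │                 
          │                 
          │                 
          │                 
          │                 
          │                 
          │                 
          │                 
          │                 
          │                 


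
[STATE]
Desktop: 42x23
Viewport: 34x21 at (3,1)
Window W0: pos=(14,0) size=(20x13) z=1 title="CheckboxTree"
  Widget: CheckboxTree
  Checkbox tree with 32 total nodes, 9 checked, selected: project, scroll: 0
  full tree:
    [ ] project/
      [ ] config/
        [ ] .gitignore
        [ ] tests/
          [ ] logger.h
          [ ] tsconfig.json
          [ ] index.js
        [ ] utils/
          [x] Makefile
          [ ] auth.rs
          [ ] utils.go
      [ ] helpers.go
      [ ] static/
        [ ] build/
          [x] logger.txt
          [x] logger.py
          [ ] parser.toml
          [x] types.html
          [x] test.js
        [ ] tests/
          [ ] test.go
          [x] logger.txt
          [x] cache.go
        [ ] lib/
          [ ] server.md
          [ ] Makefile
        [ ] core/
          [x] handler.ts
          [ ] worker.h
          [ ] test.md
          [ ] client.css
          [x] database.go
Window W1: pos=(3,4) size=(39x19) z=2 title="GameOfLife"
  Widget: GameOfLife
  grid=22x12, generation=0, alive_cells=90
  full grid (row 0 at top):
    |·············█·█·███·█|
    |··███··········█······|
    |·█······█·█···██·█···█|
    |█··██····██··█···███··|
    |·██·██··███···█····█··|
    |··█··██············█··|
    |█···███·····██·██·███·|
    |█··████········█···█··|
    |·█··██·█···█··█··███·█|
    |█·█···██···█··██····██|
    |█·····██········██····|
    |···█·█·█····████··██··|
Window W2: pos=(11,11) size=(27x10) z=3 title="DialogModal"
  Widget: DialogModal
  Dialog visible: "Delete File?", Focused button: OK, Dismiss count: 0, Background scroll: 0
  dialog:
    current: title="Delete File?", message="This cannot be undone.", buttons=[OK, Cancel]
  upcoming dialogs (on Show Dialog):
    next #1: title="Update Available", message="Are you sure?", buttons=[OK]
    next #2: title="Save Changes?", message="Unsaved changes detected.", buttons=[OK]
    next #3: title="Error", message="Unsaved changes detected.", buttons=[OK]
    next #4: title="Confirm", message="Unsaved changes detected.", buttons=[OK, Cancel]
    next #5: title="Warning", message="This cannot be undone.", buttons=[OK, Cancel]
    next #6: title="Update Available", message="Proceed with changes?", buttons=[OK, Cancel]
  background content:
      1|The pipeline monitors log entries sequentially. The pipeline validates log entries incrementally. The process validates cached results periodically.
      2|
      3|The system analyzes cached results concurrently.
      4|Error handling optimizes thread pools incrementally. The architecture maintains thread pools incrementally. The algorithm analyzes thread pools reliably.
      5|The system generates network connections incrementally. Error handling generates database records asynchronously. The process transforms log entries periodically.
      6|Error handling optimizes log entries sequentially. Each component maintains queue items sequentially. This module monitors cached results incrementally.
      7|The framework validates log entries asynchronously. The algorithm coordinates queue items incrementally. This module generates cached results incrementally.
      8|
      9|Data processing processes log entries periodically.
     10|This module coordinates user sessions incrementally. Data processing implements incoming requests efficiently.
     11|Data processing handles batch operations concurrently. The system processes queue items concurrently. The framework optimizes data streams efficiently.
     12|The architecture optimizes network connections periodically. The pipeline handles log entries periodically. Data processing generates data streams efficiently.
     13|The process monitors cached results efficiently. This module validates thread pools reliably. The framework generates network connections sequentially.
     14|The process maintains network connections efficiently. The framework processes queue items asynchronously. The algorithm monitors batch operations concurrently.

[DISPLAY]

           ┃ CheckboxTree     ┃   
           ┠──────────────────┨   
           ┃>[-] project/     ┃   
┏━━━━━━━━━━━━━━━━━━━━━━━━━━━━━━━━━
┃ GameOfLife                      
┠─────────────────────────────────
┃Gen: 0                           
┃·············█·█·███·█           
┃··███··········█······           
┃·█······█·█···██·█···█           
┃█··██··┏━━━━━━━━━━━━━━━━━━━━━━━━━
┃·██·██·┃ DialogModal             
┃··█··██┠─────────────────────────
┃█···███┃Th┌───────────────────┐og
┃█··████┃  │    Delete File?   │  
┃·█··██·┃Th│This cannot be undo│he
┃█·█···█┃Er│   [OK]  Cancel    │s 
┃█·····█┃Th└───────────────────┘tw
┃···█·█·┃Error handling optimizes 
┃       ┗━━━━━━━━━━━━━━━━━━━━━━━━━
┃                                 


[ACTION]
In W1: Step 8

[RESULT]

           ┃ CheckboxTree     ┃   
           ┠──────────────────┨   
           ┃>[-] project/     ┃   
┏━━━━━━━━━━━━━━━━━━━━━━━━━━━━━━━━━
┃ GameOfLife                      
┠─────────────────────────────────
┃Gen: 8                           
┃··██·········█····██··           
┃····█······█··█··█··█·           
┃·█·█·······█··█··██·█·           
┃·······┏━━━━━━━━━━━━━━━━━━━━━━━━━
┃█·█····┃ DialogModal             
┃██·····┠─────────────────────────
┃·······┃Th┌───────────────────┐og
┃·······┃  │    Delete File?   │  
┃·······┃Th│This cannot be undo│he
┃·······┃Er│   [OK]  Cancel    │s 
┃·······┃Th└───────────────────┘tw
┃·······┃Error handling optimizes 
┃       ┗━━━━━━━━━━━━━━━━━━━━━━━━━
┃                                 


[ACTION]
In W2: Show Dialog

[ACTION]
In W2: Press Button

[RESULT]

           ┃ CheckboxTree     ┃   
           ┠──────────────────┨   
           ┃>[-] project/     ┃   
┏━━━━━━━━━━━━━━━━━━━━━━━━━━━━━━━━━
┃ GameOfLife                      
┠─────────────────────────────────
┃Gen: 8                           
┃··██·········█····██··           
┃····█······█··█··█··█·           
┃·█·█·······█··█··██·█·           
┃·······┏━━━━━━━━━━━━━━━━━━━━━━━━━
┃█·█····┃ DialogModal             
┃██·····┠─────────────────────────
┃·······┃The pipeline monitors log
┃·······┃                         
┃·······┃The system analyzes cache
┃·······┃Error handling optimizes 
┃·······┃The system generates netw
┃·······┃Error handling optimizes 
┃       ┗━━━━━━━━━━━━━━━━━━━━━━━━━
┃                                 
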